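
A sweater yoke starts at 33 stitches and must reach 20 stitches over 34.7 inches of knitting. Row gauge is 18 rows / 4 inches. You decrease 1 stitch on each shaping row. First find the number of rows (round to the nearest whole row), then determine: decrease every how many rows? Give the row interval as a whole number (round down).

Rows = 34.7 × 4.5 = 156.2 → 156 rows.
Stitches to remove: 13 → 13 shaping rows (at 1 st each).
156 / 13 = 12.00 → every 12 rows.

Decrease every 12th row.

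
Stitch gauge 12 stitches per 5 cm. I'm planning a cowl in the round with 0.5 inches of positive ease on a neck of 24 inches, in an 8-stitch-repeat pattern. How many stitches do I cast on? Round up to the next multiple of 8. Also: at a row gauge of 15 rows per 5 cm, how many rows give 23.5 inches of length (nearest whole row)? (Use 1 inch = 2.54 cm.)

Finished = 24 + 0.5 = 24.5 inches.
24.5 inches × 2.54 = 62.23 cm.
12/5 = 2.4 sts per cm; 62.23 × 2.4 = 149.35 sts.
Next multiple of 8 → 152.
23.5 inches = 59.69 cm; × 3 = 179.07 → 179 rows.

Cast on 152 stitches; work 179 rows.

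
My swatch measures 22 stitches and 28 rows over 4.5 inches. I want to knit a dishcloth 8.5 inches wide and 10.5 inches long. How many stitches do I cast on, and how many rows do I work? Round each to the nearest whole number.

Cast on 42 stitches and work 65 rows.

Stitch gauge = 22/4.5 = 4.889 sts/in; 8.5 × 4.889 = 41.56 → 42 sts.
Row gauge = 28/4.5 = 6.222 rows/in; 10.5 × 6.222 = 65.33 → 65 rows.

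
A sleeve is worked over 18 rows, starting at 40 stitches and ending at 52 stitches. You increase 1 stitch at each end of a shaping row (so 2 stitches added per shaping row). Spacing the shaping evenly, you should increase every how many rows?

Stitches to add: |52 − 40| = 12.
Shaping rows needed: 12 / 2 = 6.
18 rows / 6 = every 3 rows.

Increase every 3rd row.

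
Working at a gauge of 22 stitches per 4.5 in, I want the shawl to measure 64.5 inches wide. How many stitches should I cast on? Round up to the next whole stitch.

22 stitches / 4.5 in = 4.889 stitches per inch.
64.5 × 4.889 = 315.33 stitches.
Round up → 316.

CO 316 sts.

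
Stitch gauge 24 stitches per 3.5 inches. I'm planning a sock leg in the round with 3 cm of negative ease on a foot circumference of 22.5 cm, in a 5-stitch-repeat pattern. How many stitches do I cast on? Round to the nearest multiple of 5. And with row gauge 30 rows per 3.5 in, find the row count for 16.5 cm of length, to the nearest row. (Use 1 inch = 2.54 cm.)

Finished = 22.5 − 3 = 19.5 cm.
19.5 cm × 1/2.54 = 7.68 inches.
24/3.5 = 6.857 sts per in; 7.68 × 6.857 = 52.64 sts.
Nearest multiple of 5 → 55.
16.5 cm = 6.50 inches; × 8.571 = 55.68 → 56 rows.

Cast on 55 stitches; work 56 rows.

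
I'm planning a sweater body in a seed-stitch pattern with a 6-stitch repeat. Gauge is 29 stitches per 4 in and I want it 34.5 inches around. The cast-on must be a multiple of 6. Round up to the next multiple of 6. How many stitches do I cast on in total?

Cast on 252 stitches.

29 / 4 = 7.25 sts per inch.
34.5 × 7.25 = 250.12 sts.
Next multiple of 6: 252.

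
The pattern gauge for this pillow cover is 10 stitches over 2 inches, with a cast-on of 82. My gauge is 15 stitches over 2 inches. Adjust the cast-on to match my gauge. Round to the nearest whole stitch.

Scale factor = 15 / 10 = 1.500.
82 × 15 / 10 = 123.00 sts.

CO 123 sts.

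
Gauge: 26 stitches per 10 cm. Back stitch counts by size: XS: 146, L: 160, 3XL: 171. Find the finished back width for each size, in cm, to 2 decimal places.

XS 56.15 cm; L 61.54 cm; 3XL 65.77 cm.

26/10 = 2.6 sts per cm.
XS: 146 / 2.6 = 56.154 → 56.15 cm.
L: 160 / 2.6 = 61.538 → 61.54 cm.
3XL: 171 / 2.6 = 65.769 → 65.77 cm.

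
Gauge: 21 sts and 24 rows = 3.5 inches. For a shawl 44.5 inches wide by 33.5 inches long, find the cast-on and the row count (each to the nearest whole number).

Cast on 267 stitches and work 230 rows.

Stitch gauge = 21/3.5 = 6 sts/in; 44.5 × 6 = 267.00 → 267 sts.
Row gauge = 24/3.5 = 6.857 rows/in; 33.5 × 6.857 = 229.71 → 230 rows.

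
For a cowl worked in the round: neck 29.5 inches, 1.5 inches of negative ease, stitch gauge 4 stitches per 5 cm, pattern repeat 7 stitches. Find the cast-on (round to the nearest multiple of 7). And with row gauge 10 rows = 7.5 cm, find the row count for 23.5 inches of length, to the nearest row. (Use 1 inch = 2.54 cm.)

Cast on 56 stitches; work 80 rows.

Finished = 29.5 − 1.5 = 28 inches.
28 inches × 2.54 = 71.12 cm.
4/5 = 0.8 sts per cm; 71.12 × 0.8 = 56.90 sts.
Nearest multiple of 7 → 56.
23.5 inches = 59.69 cm; × 1.333 = 79.59 → 80 rows.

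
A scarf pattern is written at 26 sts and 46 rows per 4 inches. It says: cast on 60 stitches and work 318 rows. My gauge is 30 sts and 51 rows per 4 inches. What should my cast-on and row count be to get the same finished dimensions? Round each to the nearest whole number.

Stitches: 60 × 30/26 = 69.23 → 69.
Rows: 318 × 51/46 = 352.57 → 353.

Cast on 69 stitches; work 353 rows.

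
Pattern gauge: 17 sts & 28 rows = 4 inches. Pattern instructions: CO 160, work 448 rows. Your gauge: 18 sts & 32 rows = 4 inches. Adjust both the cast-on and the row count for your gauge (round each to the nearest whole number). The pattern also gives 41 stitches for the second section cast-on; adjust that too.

Stitches: 160 × 18/17 = 169.41 → 169.
Rows: 448 × 32/28 = 512.00 → 512.
second section cast-on: 41 × 18/17 = 43.41 → 43.

Cast on 169 stitches; work 512 rows; second section cast-on 43 stitches.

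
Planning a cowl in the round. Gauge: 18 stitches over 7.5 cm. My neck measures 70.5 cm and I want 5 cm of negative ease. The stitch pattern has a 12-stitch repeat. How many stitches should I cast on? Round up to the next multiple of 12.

168 stitches.

Finished = 70.5 − 5 = 65.5 cm.
18 / 7.5 = 2.4 sts/cm.
65.5 × 2.4 = 157.20 sts.
Next multiple of 12: 168.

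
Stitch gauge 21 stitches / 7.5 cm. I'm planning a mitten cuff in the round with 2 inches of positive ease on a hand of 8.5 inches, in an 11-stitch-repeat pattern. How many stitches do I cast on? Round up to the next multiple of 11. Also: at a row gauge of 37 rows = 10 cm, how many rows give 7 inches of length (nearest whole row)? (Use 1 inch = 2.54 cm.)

Cast on 77 stitches; work 66 rows.

Finished = 8.5 + 2 = 10.5 inches.
10.5 inches × 2.54 = 26.67 cm.
21/7.5 = 2.8 sts per cm; 26.67 × 2.8 = 74.68 sts.
Next multiple of 11 → 77.
7 inches = 17.78 cm; × 3.7 = 65.79 → 66 rows.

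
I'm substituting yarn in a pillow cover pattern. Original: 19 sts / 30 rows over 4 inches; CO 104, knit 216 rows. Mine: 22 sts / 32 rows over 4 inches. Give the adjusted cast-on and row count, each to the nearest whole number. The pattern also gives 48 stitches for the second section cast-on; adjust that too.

Cast on 120 stitches; work 230 rows; second section cast-on 56 stitches.

Stitches: 104 × 22/19 = 120.42 → 120.
Rows: 216 × 32/30 = 230.40 → 230.
second section cast-on: 48 × 22/19 = 55.58 → 56.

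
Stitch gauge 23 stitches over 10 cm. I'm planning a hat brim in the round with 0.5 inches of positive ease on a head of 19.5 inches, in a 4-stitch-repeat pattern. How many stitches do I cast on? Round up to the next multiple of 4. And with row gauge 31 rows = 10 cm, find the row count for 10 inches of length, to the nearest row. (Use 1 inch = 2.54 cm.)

Cast on 120 stitches; work 79 rows.

Finished = 19.5 + 0.5 = 20 inches.
20 inches × 2.54 = 50.80 cm.
23/10 = 2.3 sts per cm; 50.80 × 2.3 = 116.84 sts.
Next multiple of 4 → 120.
10 inches = 25.40 cm; × 3.1 = 78.74 → 79 rows.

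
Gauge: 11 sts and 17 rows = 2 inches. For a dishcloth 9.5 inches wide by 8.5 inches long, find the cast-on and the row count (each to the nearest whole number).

Cast on 52 stitches and work 72 rows.

Stitch gauge = 11/2 = 5.5 sts/in; 9.5 × 5.5 = 52.25 → 52 sts.
Row gauge = 17/2 = 8.5 rows/in; 8.5 × 8.5 = 72.25 → 72 rows.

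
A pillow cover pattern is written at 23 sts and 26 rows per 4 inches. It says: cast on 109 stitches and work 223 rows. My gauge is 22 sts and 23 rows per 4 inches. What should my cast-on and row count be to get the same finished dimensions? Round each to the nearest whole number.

Cast on 104 stitches; work 197 rows.

Stitches: 109 × 22/23 = 104.26 → 104.
Rows: 223 × 23/26 = 197.27 → 197.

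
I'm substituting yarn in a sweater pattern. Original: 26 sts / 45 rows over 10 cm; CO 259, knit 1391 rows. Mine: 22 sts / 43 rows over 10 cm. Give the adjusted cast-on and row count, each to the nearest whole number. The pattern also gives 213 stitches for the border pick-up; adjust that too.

Stitches: 259 × 22/26 = 219.15 → 219.
Rows: 1391 × 43/45 = 1329.18 → 1329.
border pick-up: 213 × 22/26 = 180.23 → 180.

Cast on 219 stitches; work 1329 rows; border pick-up 180 stitches.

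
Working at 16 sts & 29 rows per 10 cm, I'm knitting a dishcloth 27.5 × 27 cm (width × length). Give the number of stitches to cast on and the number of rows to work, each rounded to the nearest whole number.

Cast on 44 stitches and work 78 rows.

Stitch gauge = 16/10 = 1.6 sts/cm; 27.5 × 1.6 = 44.00 → 44 sts.
Row gauge = 29/10 = 2.9 rows/cm; 27 × 2.9 = 78.30 → 78 rows.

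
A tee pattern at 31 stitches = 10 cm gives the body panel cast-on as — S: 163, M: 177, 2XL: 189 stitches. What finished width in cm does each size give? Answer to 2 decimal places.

31/10 = 3.1 sts per cm.
S: 163 / 3.1 = 52.581 → 52.58 cm.
M: 177 / 3.1 = 57.097 → 57.10 cm.
2XL: 189 / 3.1 = 60.968 → 60.97 cm.

S 52.58 cm; M 57.10 cm; 2XL 60.97 cm.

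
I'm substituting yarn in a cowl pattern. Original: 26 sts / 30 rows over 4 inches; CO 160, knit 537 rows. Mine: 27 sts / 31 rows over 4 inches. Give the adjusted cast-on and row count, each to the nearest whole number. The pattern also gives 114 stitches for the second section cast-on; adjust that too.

Stitches: 160 × 27/26 = 166.15 → 166.
Rows: 537 × 31/30 = 554.90 → 555.
second section cast-on: 114 × 27/26 = 118.38 → 118.

Cast on 166 stitches; work 555 rows; second section cast-on 118 stitches.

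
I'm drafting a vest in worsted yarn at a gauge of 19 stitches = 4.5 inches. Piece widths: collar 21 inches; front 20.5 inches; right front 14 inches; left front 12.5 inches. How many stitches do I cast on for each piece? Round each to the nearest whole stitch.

collar 89; front 87; right front 59; left front 53.

Rate = 19/4.5 = 4.222 sts per in.
collar: 21 × 4.222 = 88.67 → 89.
front: 20.5 × 4.222 = 86.56 → 87.
right front: 14 × 4.222 = 59.11 → 59.
left front: 12.5 × 4.222 = 52.78 → 53.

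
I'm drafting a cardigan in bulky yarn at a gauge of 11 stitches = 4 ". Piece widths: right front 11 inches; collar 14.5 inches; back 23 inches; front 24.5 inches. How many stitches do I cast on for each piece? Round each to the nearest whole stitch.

Rate = 11/4 = 2.75 sts per in.
right front: 11 × 2.75 = 30.25 → 30.
collar: 14.5 × 2.75 = 39.88 → 40.
back: 23 × 2.75 = 63.25 → 63.
front: 24.5 × 2.75 = 67.38 → 67.

right front 30; collar 40; back 63; front 67.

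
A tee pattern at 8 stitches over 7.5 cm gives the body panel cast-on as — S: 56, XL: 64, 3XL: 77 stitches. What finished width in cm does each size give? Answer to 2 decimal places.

8/7.5 = 1.067 sts per cm.
S: 56 / 1.067 = 52.500 → 52.50 cm.
XL: 64 / 1.067 = 60.000 → 60.00 cm.
3XL: 77 / 1.067 = 72.188 → 72.19 cm.

S 52.50 cm; XL 60.00 cm; 3XL 72.19 cm.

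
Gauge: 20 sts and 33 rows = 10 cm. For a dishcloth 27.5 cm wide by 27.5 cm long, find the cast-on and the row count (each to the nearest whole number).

Cast on 55 stitches and work 91 rows.

Stitch gauge = 20/10 = 2 sts/cm; 27.5 × 2 = 55.00 → 55 sts.
Row gauge = 33/10 = 3.3 rows/cm; 27.5 × 3.3 = 90.75 → 91 rows.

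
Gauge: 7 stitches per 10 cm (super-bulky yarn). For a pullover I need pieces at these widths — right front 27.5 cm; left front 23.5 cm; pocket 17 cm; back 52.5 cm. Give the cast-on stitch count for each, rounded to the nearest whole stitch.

Rate = 7/10 = 0.7 sts per cm.
right front: 27.5 × 0.7 = 19.25 → 19.
left front: 23.5 × 0.7 = 16.45 → 16.
pocket: 17 × 0.7 = 11.90 → 12.
back: 52.5 × 0.7 = 36.75 → 37.

right front 19; left front 16; pocket 12; back 37.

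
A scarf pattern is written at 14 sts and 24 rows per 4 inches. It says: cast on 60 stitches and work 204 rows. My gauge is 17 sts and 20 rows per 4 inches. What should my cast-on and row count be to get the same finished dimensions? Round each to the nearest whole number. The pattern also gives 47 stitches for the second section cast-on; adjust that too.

Cast on 73 stitches; work 170 rows; second section cast-on 57 stitches.

Stitches: 60 × 17/14 = 72.86 → 73.
Rows: 204 × 20/24 = 170.00 → 170.
second section cast-on: 47 × 17/14 = 57.07 → 57.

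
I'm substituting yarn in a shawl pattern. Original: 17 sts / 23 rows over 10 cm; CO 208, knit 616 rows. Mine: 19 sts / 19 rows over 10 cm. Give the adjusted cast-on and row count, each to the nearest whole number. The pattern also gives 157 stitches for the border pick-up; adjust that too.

Stitches: 208 × 19/17 = 232.47 → 232.
Rows: 616 × 19/23 = 508.87 → 509.
border pick-up: 157 × 19/17 = 175.47 → 175.

Cast on 232 stitches; work 509 rows; border pick-up 175 stitches.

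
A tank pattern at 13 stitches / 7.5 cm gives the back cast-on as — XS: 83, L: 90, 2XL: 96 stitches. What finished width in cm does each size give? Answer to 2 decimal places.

13/7.5 = 1.733 sts per cm.
XS: 83 / 1.733 = 47.885 → 47.88 cm.
L: 90 / 1.733 = 51.923 → 51.92 cm.
2XL: 96 / 1.733 = 55.385 → 55.38 cm.

XS 47.88 cm; L 51.92 cm; 2XL 55.38 cm.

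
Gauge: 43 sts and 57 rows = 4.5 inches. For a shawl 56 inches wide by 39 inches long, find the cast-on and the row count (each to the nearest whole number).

Stitch gauge = 43/4.5 = 9.556 sts/in; 56 × 9.556 = 535.11 → 535 sts.
Row gauge = 57/4.5 = 12.667 rows/in; 39 × 12.667 = 494.00 → 494 rows.

Cast on 535 stitches and work 494 rows.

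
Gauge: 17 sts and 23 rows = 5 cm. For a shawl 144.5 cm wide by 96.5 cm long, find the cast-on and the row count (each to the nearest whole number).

Cast on 491 stitches and work 444 rows.

Stitch gauge = 17/5 = 3.4 sts/cm; 144.5 × 3.4 = 491.30 → 491 sts.
Row gauge = 23/5 = 4.6 rows/cm; 96.5 × 4.6 = 443.90 → 444 rows.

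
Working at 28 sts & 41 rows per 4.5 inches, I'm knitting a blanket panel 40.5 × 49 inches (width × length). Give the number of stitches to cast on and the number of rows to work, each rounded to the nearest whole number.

Cast on 252 stitches and work 446 rows.

Stitch gauge = 28/4.5 = 6.222 sts/in; 40.5 × 6.222 = 252.00 → 252 sts.
Row gauge = 41/4.5 = 9.111 rows/in; 49 × 9.111 = 446.44 → 446 rows.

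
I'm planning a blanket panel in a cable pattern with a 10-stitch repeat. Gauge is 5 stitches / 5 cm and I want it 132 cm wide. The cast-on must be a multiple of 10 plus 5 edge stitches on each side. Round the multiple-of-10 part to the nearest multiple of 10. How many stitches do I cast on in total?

130 stitches.

5 / 5 = 1 sts per cm.
132 × 1 = 132.00 sts.
Less 10 edge sts → 122.00 for the repeat.
Nearest multiple of 10: 120.
Add back 10 edge sts → 130.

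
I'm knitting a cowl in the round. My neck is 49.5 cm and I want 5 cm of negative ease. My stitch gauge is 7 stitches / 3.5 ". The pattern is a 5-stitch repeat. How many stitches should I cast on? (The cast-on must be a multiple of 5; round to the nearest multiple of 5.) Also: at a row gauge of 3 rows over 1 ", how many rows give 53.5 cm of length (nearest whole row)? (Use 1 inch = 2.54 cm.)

Cast on 35 stitches; work 63 rows.

Finished = 49.5 − 5 = 44.5 cm.
44.5 cm × 1/2.54 = 17.52 inches.
7/3.5 = 2 sts per in; 17.52 × 2 = 35.04 sts.
Nearest multiple of 5 → 35.
53.5 cm = 21.06 inches; × 3 = 63.19 → 63 rows.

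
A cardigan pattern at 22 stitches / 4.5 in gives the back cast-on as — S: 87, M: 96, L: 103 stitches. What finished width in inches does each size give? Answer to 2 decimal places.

22/4.5 = 4.889 sts per in.
S: 87 / 4.889 = 17.795 → 17.80 in.
M: 96 / 4.889 = 19.636 → 19.64 in.
L: 103 / 4.889 = 21.068 → 21.07 in.

S 17.80 inches; M 19.64 inches; L 21.07 inches.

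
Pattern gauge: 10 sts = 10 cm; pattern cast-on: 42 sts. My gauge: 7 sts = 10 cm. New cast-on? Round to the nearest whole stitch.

CO 29 sts.

Scale factor = 7 / 10 = 0.700.
42 × 7 / 10 = 29.40 sts.
→ 29 sts.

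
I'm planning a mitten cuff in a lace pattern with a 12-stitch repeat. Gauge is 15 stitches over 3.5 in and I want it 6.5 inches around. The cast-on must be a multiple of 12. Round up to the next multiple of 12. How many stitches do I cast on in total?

15 / 3.5 = 4.286 sts per inch.
6.5 × 4.286 = 27.86 sts.
Next multiple of 12: 36.

36 stitches.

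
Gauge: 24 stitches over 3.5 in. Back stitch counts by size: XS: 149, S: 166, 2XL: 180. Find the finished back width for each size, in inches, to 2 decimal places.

XS 21.73 inches; S 24.21 inches; 2XL 26.25 inches.

24/3.5 = 6.857 sts per in.
XS: 149 / 6.857 = 21.729 → 21.73 in.
S: 166 / 6.857 = 24.208 → 24.21 in.
2XL: 180 / 6.857 = 26.250 → 26.25 in.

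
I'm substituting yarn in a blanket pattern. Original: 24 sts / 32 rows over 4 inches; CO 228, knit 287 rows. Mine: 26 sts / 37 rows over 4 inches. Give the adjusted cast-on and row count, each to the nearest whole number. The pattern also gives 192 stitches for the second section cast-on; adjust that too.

Cast on 247 stitches; work 332 rows; second section cast-on 208 stitches.

Stitches: 228 × 26/24 = 247.00 → 247.
Rows: 287 × 37/32 = 331.84 → 332.
second section cast-on: 192 × 26/24 = 208.00 → 208.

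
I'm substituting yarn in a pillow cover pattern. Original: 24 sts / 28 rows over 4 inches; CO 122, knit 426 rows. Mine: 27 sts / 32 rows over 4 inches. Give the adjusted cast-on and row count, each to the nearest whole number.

Cast on 137 stitches; work 487 rows.

Stitches: 122 × 27/24 = 137.25 → 137.
Rows: 426 × 32/28 = 486.86 → 487.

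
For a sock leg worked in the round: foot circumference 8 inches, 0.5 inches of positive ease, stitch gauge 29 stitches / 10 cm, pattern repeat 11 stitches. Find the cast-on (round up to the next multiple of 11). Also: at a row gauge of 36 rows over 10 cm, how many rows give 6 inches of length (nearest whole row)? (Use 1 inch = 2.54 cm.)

Cast on 66 stitches; work 55 rows.

Finished = 8 + 0.5 = 8.5 inches.
8.5 inches × 2.54 = 21.59 cm.
29/10 = 2.9 sts per cm; 21.59 × 2.9 = 62.61 sts.
Next multiple of 11 → 66.
6 inches = 15.24 cm; × 3.6 = 54.86 → 55 rows.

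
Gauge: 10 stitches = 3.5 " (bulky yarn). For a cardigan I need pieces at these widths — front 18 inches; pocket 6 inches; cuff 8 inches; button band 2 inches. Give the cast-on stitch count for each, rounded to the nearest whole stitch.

Rate = 10/3.5 = 2.857 sts per in.
front: 18 × 2.857 = 51.43 → 51.
pocket: 6 × 2.857 = 17.14 → 17.
cuff: 8 × 2.857 = 22.86 → 23.
button band: 2 × 2.857 = 5.71 → 6.

front 51; pocket 17; cuff 23; button band 6.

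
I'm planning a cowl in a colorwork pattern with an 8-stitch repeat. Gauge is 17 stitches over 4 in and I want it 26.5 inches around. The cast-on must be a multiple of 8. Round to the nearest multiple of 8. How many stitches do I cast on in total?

17 / 4 = 4.25 sts per inch.
26.5 × 4.25 = 112.62 sts.
Nearest multiple of 8: 112.

CO 112 sts.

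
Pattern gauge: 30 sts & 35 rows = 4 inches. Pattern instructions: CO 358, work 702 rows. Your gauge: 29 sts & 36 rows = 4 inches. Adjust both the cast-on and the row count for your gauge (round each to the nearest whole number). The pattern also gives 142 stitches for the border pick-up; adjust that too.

Stitches: 358 × 29/30 = 346.07 → 346.
Rows: 702 × 36/35 = 722.06 → 722.
border pick-up: 142 × 29/30 = 137.27 → 137.

Cast on 346 stitches; work 722 rows; border pick-up 137 stitches.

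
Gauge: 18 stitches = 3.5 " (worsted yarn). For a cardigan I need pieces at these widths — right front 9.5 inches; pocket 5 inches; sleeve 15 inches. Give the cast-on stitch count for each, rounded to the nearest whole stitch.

right front 49; pocket 26; sleeve 77.

Rate = 18/3.5 = 5.143 sts per in.
right front: 9.5 × 5.143 = 48.86 → 49.
pocket: 5 × 5.143 = 25.71 → 26.
sleeve: 15 × 5.143 = 77.14 → 77.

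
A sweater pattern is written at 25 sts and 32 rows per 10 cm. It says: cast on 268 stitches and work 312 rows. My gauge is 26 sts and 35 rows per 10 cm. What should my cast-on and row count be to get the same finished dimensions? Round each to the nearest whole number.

Cast on 279 stitches; work 341 rows.

Stitches: 268 × 26/25 = 278.72 → 279.
Rows: 312 × 35/32 = 341.25 → 341.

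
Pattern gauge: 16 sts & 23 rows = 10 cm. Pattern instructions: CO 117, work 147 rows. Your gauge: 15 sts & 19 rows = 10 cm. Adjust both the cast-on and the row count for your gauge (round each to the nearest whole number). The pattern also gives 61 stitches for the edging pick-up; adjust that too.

Cast on 110 stitches; work 121 rows; edging pick-up 57 stitches.

Stitches: 117 × 15/16 = 109.69 → 110.
Rows: 147 × 19/23 = 121.43 → 121.
edging pick-up: 61 × 15/16 = 57.19 → 57.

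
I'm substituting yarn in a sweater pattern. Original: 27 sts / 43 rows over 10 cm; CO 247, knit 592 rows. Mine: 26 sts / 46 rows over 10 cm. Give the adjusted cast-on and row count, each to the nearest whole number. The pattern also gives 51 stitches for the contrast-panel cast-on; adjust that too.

Cast on 238 stitches; work 633 rows; contrast-panel cast-on 49 stitches.

Stitches: 247 × 26/27 = 237.85 → 238.
Rows: 592 × 46/43 = 633.30 → 633.
contrast-panel cast-on: 51 × 26/27 = 49.11 → 49.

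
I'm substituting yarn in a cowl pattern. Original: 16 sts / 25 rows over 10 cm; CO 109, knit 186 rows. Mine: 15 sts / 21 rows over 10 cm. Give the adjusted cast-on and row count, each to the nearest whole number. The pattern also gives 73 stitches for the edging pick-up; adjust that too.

Cast on 102 stitches; work 156 rows; edging pick-up 68 stitches.

Stitches: 109 × 15/16 = 102.19 → 102.
Rows: 186 × 21/25 = 156.24 → 156.
edging pick-up: 73 × 15/16 = 68.44 → 68.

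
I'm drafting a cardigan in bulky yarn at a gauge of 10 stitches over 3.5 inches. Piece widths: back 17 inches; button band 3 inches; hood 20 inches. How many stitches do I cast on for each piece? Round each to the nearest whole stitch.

back 49; button band 9; hood 57.

Rate = 10/3.5 = 2.857 sts per in.
back: 17 × 2.857 = 48.57 → 49.
button band: 3 × 2.857 = 8.57 → 9.
hood: 20 × 2.857 = 57.14 → 57.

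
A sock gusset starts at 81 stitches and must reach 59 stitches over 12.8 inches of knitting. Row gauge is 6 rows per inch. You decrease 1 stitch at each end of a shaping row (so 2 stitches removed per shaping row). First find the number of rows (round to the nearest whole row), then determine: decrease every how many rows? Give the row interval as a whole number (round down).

Rows = 12.8 × 6 = 76.8 → 77 rows.
Stitches to remove: 22 → 11 shaping rows (at 2 st each).
77 / 11 = 7.00 → every 7 rows.

Decrease every 7th row.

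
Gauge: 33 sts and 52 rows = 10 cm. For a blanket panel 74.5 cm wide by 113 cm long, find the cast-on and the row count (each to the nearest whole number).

Cast on 246 stitches and work 588 rows.

Stitch gauge = 33/10 = 3.3 sts/cm; 74.5 × 3.3 = 245.85 → 246 sts.
Row gauge = 52/10 = 5.2 rows/cm; 113 × 5.2 = 587.60 → 588 rows.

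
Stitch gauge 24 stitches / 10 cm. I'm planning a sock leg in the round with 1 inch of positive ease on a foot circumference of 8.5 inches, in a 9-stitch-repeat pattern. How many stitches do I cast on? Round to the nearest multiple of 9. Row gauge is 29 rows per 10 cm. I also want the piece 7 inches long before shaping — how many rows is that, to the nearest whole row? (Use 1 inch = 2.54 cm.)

Cast on 54 stitches; work 52 rows.

Finished = 8.5 + 1 = 9.5 inches.
9.5 inches × 2.54 = 24.13 cm.
24/10 = 2.4 sts per cm; 24.13 × 2.4 = 57.91 sts.
Nearest multiple of 9 → 54.
7 inches = 17.78 cm; × 2.9 = 51.56 → 52 rows.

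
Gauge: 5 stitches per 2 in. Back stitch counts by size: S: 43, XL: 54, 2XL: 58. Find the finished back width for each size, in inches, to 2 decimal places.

S 17.20 inches; XL 21.60 inches; 2XL 23.20 inches.

5/2 = 2.5 sts per in.
S: 43 / 2.5 = 17.200 → 17.20 in.
XL: 54 / 2.5 = 21.600 → 21.60 in.
2XL: 58 / 2.5 = 23.200 → 23.20 in.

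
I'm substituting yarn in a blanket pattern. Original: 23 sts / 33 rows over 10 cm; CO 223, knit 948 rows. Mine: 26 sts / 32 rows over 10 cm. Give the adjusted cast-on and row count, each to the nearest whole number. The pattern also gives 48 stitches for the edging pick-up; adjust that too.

Stitches: 223 × 26/23 = 252.09 → 252.
Rows: 948 × 32/33 = 919.27 → 919.
edging pick-up: 48 × 26/23 = 54.26 → 54.

Cast on 252 stitches; work 919 rows; edging pick-up 54 stitches.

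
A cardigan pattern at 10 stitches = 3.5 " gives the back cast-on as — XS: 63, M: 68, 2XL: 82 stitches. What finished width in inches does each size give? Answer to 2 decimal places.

XS 22.05 inches; M 23.80 inches; 2XL 28.70 inches.

10/3.5 = 2.857 sts per in.
XS: 63 / 2.857 = 22.050 → 22.05 in.
M: 68 / 2.857 = 23.800 → 23.80 in.
2XL: 82 / 2.857 = 28.700 → 28.70 in.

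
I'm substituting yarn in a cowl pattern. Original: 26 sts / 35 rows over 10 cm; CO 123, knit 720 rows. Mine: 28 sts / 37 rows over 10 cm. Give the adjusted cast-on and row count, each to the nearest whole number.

Stitches: 123 × 28/26 = 132.46 → 132.
Rows: 720 × 37/35 = 761.14 → 761.

Cast on 132 stitches; work 761 rows.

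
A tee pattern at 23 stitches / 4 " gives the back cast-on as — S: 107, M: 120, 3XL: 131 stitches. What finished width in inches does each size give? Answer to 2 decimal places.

23/4 = 5.75 sts per in.
S: 107 / 5.75 = 18.609 → 18.61 in.
M: 120 / 5.75 = 20.870 → 20.87 in.
3XL: 131 / 5.75 = 22.783 → 22.78 in.

S 18.61 inches; M 20.87 inches; 3XL 22.78 inches.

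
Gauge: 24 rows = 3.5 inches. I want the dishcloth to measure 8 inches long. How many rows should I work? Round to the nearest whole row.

Work 55 rows.

24 rows / 3.5 in = 6.857 rows per inch.
8 × 6.857 = 54.86 rows.
Round to nearest → 55.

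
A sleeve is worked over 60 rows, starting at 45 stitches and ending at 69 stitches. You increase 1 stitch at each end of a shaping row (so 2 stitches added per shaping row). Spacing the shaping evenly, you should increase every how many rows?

Stitches to add: |69 − 45| = 24.
Shaping rows needed: 24 / 2 = 12.
60 rows / 12 = every 5 rows.

Increase every 5th row.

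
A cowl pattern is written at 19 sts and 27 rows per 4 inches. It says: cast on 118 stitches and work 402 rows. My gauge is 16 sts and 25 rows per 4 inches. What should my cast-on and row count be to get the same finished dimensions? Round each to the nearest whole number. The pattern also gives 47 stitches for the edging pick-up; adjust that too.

Stitches: 118 × 16/19 = 99.37 → 99.
Rows: 402 × 25/27 = 372.22 → 372.
edging pick-up: 47 × 16/19 = 39.58 → 40.

Cast on 99 stitches; work 372 rows; edging pick-up 40 stitches.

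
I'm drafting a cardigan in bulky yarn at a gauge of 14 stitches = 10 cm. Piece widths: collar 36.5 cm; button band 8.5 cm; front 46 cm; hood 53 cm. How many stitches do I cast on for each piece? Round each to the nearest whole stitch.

Rate = 14/10 = 1.4 sts per cm.
collar: 36.5 × 1.4 = 51.10 → 51.
button band: 8.5 × 1.4 = 11.90 → 12.
front: 46 × 1.4 = 64.40 → 64.
hood: 53 × 1.4 = 74.20 → 74.

collar 51; button band 12; front 64; hood 74.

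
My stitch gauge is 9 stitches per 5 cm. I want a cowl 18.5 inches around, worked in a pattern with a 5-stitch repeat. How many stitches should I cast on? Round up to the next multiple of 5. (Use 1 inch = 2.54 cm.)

18.5 in = 18.5 × 2.54 = 46.99 cm.
9 / 5 = 1.8 sts/cm.
46.99 × 1.8 = 84.58 sts.
→ 85.

CO 85 sts.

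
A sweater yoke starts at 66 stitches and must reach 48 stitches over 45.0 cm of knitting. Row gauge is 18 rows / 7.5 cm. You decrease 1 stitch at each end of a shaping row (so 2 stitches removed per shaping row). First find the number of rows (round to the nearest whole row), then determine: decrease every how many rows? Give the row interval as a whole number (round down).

Decrease every 12th row.

Rows = 45.0 × 2.4 = 108.0 → 108 rows.
Stitches to remove: 18 → 9 shaping rows (at 2 st each).
108 / 9 = 12.00 → every 12 rows.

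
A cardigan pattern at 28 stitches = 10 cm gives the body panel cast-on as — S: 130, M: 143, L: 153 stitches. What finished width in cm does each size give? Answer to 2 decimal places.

S 46.43 cm; M 51.07 cm; L 54.64 cm.

28/10 = 2.8 sts per cm.
S: 130 / 2.8 = 46.429 → 46.43 cm.
M: 143 / 2.8 = 51.071 → 51.07 cm.
L: 153 / 2.8 = 54.643 → 54.64 cm.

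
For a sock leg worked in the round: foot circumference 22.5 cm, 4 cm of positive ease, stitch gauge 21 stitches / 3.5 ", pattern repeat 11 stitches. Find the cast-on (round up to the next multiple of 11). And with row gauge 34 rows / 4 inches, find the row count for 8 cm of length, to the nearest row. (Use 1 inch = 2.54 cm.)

Finished = 22.5 + 4 = 26.5 cm.
26.5 cm × 1/2.54 = 10.43 inches.
21/3.5 = 6 sts per in; 10.43 × 6 = 62.60 sts.
Next multiple of 11 → 66.
8 cm = 3.15 inches; × 8.5 = 26.77 → 27 rows.

Cast on 66 stitches; work 27 rows.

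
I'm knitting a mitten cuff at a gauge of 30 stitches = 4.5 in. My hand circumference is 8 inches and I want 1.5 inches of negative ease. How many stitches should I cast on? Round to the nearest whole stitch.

Finished = 8 − 1.5 = 6.5 in.
30 / 4.5 = 6.667 sts per inch.
6.50 × 6.667 = 43.33 sts.
→ 43 sts.

CO 43 sts.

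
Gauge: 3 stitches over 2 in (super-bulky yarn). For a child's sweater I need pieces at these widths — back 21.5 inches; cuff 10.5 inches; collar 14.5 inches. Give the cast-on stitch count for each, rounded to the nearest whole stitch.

back 32; cuff 16; collar 22.

Rate = 3/2 = 1.5 sts per in.
back: 21.5 × 1.5 = 32.25 → 32.
cuff: 10.5 × 1.5 = 15.75 → 16.
collar: 14.5 × 1.5 = 21.75 → 22.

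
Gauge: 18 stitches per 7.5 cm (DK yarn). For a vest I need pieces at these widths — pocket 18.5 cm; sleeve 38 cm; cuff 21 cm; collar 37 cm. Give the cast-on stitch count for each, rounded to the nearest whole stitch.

pocket 44; sleeve 91; cuff 50; collar 89.

Rate = 18/7.5 = 2.4 sts per cm.
pocket: 18.5 × 2.4 = 44.40 → 44.
sleeve: 38 × 2.4 = 91.20 → 91.
cuff: 21 × 2.4 = 50.40 → 50.
collar: 37 × 2.4 = 88.80 → 89.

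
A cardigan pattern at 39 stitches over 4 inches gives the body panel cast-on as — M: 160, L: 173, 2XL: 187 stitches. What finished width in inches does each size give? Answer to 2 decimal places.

39/4 = 9.75 sts per in.
M: 160 / 9.75 = 16.410 → 16.41 in.
L: 173 / 9.75 = 17.744 → 17.74 in.
2XL: 187 / 9.75 = 19.179 → 19.18 in.

M 16.41 inches; L 17.74 inches; 2XL 19.18 inches.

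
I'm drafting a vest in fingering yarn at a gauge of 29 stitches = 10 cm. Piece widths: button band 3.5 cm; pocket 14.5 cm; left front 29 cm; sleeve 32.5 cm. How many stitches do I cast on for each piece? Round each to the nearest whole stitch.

Rate = 29/10 = 2.9 sts per cm.
button band: 3.5 × 2.9 = 10.15 → 10.
pocket: 14.5 × 2.9 = 42.05 → 42.
left front: 29 × 2.9 = 84.10 → 84.
sleeve: 32.5 × 2.9 = 94.25 → 94.

button band 10; pocket 42; left front 84; sleeve 94.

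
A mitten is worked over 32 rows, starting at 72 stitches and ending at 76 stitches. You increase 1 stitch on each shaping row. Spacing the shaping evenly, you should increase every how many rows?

Increase every 8th row.

Stitches to add: |76 − 72| = 4.
Shaping rows needed: 4 / 1 = 4.
32 rows / 4 = every 8 rows.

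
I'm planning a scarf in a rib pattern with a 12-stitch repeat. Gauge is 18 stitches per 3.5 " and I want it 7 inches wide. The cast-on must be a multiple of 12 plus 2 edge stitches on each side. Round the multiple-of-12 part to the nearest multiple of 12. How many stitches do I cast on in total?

18 / 3.5 = 5.143 sts per inch.
7 × 5.143 = 36.00 sts.
Less 4 edge sts → 32.00 for the repeat.
Nearest multiple of 12: 36.
Add back 4 edge sts → 40.

Cast on 40 stitches.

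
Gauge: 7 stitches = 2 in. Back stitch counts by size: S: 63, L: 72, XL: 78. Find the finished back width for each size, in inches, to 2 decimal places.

S 18.00 inches; L 20.57 inches; XL 22.29 inches.

7/2 = 3.5 sts per in.
S: 63 / 3.5 = 18.000 → 18.00 in.
L: 72 / 3.5 = 20.571 → 20.57 in.
XL: 78 / 3.5 = 22.286 → 22.29 in.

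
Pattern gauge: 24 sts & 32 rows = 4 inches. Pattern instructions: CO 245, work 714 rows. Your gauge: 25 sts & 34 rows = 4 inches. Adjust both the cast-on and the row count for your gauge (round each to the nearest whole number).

Stitches: 245 × 25/24 = 255.21 → 255.
Rows: 714 × 34/32 = 758.62 → 759.

Cast on 255 stitches; work 759 rows.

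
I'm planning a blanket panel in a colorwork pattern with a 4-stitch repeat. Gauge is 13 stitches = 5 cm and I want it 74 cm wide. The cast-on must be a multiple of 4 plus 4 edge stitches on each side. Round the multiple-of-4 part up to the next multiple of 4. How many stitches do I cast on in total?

13 / 5 = 2.6 sts per cm.
74 × 2.6 = 192.40 sts.
Less 8 edge sts → 184.40 for the repeat.
Next multiple of 4: 188.
Add back 8 edge sts → 196.

196 stitches.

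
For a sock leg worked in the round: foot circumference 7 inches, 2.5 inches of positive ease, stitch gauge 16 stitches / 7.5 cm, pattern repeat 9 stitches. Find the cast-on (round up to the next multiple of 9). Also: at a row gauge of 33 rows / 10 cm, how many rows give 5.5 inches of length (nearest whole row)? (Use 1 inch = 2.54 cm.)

Cast on 54 stitches; work 46 rows.

Finished = 7 + 2.5 = 9.5 inches.
9.5 inches × 2.54 = 24.13 cm.
16/7.5 = 2.133 sts per cm; 24.13 × 2.133 = 51.48 sts.
Next multiple of 9 → 54.
5.5 inches = 13.97 cm; × 3.3 = 46.10 → 46 rows.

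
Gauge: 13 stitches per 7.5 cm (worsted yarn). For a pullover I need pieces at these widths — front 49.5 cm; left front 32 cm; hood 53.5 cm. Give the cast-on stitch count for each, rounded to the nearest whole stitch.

Rate = 13/7.5 = 1.733 sts per cm.
front: 49.5 × 1.733 = 85.80 → 86.
left front: 32 × 1.733 = 55.47 → 55.
hood: 53.5 × 1.733 = 92.73 → 93.

front 86; left front 55; hood 93.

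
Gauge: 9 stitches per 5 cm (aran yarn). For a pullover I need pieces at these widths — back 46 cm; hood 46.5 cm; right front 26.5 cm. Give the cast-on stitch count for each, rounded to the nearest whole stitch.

Rate = 9/5 = 1.8 sts per cm.
back: 46 × 1.8 = 82.80 → 83.
hood: 46.5 × 1.8 = 83.70 → 84.
right front: 26.5 × 1.8 = 47.70 → 48.

back 83; hood 84; right front 48.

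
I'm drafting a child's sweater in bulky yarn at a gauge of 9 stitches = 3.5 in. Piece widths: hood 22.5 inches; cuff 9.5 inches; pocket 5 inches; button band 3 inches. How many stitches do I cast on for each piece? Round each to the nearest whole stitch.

Rate = 9/3.5 = 2.571 sts per in.
hood: 22.5 × 2.571 = 57.86 → 58.
cuff: 9.5 × 2.571 = 24.43 → 24.
pocket: 5 × 2.571 = 12.86 → 13.
button band: 3 × 2.571 = 7.71 → 8.

hood 58; cuff 24; pocket 13; button band 8.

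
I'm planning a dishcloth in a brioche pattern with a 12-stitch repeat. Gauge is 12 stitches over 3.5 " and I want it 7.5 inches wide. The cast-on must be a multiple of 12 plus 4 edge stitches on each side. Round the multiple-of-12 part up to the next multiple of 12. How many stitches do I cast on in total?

CO 32 sts.

12 / 3.5 = 3.429 sts per inch.
7.5 × 3.429 = 25.71 sts.
Less 8 edge sts → 17.71 for the repeat.
Next multiple of 12: 24.
Add back 8 edge sts → 32.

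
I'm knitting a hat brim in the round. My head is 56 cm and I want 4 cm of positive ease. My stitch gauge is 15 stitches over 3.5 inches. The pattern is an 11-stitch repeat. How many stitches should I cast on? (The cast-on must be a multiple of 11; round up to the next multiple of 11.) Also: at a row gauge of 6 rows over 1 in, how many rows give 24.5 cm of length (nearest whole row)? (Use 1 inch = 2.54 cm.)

Cast on 110 stitches; work 58 rows.

Finished = 56 + 4 = 60 cm.
60 cm × 1/2.54 = 23.62 inches.
15/3.5 = 4.286 sts per in; 23.62 × 4.286 = 101.24 sts.
Next multiple of 11 → 110.
24.5 cm = 9.65 inches; × 6 = 57.87 → 58 rows.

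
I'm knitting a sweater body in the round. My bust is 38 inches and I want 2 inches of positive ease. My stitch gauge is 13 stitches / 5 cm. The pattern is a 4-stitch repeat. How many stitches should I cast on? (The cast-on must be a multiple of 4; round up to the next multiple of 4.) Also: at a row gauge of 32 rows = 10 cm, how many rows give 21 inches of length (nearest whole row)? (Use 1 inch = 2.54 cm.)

Finished = 38 + 2 = 40 inches.
40 inches × 2.54 = 101.60 cm.
13/5 = 2.6 sts per cm; 101.60 × 2.6 = 264.16 sts.
Next multiple of 4 → 268.
21 inches = 53.34 cm; × 3.2 = 170.69 → 171 rows.

Cast on 268 stitches; work 171 rows.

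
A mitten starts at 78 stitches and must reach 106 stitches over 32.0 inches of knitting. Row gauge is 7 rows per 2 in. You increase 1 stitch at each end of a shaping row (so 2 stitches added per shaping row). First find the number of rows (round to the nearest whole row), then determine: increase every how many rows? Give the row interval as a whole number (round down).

Rows = 32.0 × 3.5 = 112.0 → 112 rows.
Stitches to add: 28 → 14 shaping rows (at 2 st each).
112 / 14 = 8.00 → every 8 rows.

Increase every 8th row.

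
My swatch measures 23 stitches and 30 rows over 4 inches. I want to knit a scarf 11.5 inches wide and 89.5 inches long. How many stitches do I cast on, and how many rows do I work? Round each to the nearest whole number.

Stitch gauge = 23/4 = 5.75 sts/in; 11.5 × 5.75 = 66.12 → 66 sts.
Row gauge = 30/4 = 7.5 rows/in; 89.5 × 7.5 = 671.25 → 671 rows.

Cast on 66 stitches and work 671 rows.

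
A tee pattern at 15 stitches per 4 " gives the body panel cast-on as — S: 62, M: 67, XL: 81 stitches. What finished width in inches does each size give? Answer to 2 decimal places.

15/4 = 3.75 sts per in.
S: 62 / 3.75 = 16.533 → 16.53 in.
M: 67 / 3.75 = 17.867 → 17.87 in.
XL: 81 / 3.75 = 21.600 → 21.60 in.

S 16.53 inches; M 17.87 inches; XL 21.60 inches.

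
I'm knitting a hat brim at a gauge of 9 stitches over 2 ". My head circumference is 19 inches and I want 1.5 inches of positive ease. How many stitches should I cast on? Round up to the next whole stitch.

Finished = 19 + 1.5 = 20.5 in.
9 / 2 = 4.5 sts per inch.
20.50 × 4.5 = 92.25 sts.
→ 93 sts.

CO 93 sts.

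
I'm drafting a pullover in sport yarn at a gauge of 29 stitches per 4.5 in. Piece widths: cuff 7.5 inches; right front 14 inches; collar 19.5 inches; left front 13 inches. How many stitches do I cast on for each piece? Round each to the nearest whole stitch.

Rate = 29/4.5 = 6.444 sts per in.
cuff: 7.5 × 6.444 = 48.33 → 48.
right front: 14 × 6.444 = 90.22 → 90.
collar: 19.5 × 6.444 = 125.67 → 126.
left front: 13 × 6.444 = 83.78 → 84.

cuff 48; right front 90; collar 126; left front 84.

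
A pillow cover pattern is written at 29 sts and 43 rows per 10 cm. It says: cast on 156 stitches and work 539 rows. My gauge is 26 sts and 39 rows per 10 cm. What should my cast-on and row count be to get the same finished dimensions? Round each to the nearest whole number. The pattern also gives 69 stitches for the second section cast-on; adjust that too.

Cast on 140 stitches; work 489 rows; second section cast-on 62 stitches.

Stitches: 156 × 26/29 = 139.86 → 140.
Rows: 539 × 39/43 = 488.86 → 489.
second section cast-on: 69 × 26/29 = 61.86 → 62.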